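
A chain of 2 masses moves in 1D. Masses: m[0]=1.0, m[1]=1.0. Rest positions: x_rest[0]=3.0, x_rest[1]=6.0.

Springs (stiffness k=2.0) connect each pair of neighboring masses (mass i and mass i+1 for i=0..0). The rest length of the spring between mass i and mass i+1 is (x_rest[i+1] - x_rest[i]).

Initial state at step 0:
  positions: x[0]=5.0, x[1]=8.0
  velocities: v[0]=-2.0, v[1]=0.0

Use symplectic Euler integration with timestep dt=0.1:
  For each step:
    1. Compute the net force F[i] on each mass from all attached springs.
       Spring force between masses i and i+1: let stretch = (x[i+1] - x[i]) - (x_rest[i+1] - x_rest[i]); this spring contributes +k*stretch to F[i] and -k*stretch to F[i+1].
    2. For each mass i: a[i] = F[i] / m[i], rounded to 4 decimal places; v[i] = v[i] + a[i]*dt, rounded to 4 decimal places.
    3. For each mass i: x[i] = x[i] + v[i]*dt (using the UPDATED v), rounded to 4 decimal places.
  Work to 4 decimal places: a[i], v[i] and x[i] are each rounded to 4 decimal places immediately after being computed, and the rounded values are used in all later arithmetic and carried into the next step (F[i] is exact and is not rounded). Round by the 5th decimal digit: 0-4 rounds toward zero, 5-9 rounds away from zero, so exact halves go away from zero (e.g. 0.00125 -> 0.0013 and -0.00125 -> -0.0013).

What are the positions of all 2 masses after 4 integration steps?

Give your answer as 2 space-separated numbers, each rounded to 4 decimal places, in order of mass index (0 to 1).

Step 0: x=[5.0000 8.0000] v=[-2.0000 0.0000]
Step 1: x=[4.8000 8.0000] v=[-2.0000 0.0000]
Step 2: x=[4.6040 7.9960] v=[-1.9600 -0.0400]
Step 3: x=[4.4158 7.9842] v=[-1.8816 -0.1184]
Step 4: x=[4.2390 7.9610] v=[-1.7679 -0.2321]

Answer: 4.2390 7.9610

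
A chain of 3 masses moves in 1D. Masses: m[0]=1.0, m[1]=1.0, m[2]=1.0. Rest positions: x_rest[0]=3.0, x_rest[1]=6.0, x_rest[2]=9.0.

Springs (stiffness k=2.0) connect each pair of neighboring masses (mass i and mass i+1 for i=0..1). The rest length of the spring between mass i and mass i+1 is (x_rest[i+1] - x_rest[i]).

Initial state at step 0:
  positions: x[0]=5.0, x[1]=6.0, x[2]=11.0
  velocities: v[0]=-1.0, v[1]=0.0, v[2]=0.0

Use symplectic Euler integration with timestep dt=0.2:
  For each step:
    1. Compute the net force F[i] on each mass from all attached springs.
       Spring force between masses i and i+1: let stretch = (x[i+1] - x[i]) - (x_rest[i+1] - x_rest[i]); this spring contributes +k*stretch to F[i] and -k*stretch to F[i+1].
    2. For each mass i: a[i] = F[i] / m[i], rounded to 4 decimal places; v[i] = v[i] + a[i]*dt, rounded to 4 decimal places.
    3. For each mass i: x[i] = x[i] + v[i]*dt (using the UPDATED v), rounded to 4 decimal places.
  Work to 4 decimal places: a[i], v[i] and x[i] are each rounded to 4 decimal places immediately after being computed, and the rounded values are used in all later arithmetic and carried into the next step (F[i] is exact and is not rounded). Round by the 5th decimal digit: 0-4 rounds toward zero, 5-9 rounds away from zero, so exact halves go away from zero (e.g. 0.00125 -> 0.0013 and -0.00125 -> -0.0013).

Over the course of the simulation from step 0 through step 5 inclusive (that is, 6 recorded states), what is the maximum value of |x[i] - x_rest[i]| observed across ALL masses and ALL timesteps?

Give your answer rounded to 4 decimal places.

Answer: 2.3428

Derivation:
Step 0: x=[5.0000 6.0000 11.0000] v=[-1.0000 0.0000 0.0000]
Step 1: x=[4.6400 6.3200 10.8400] v=[-1.8000 1.6000 -0.8000]
Step 2: x=[4.1744 6.8672 10.5584] v=[-2.3280 2.7360 -1.4080]
Step 3: x=[3.6842 7.4943 10.2215] v=[-2.4509 3.1354 -1.6845]
Step 4: x=[3.2588 8.0347 9.9064] v=[-2.1269 2.7022 -1.5754]
Step 5: x=[2.9755 8.3428 9.6816] v=[-1.4165 1.5405 -1.1241]
Max displacement = 2.3428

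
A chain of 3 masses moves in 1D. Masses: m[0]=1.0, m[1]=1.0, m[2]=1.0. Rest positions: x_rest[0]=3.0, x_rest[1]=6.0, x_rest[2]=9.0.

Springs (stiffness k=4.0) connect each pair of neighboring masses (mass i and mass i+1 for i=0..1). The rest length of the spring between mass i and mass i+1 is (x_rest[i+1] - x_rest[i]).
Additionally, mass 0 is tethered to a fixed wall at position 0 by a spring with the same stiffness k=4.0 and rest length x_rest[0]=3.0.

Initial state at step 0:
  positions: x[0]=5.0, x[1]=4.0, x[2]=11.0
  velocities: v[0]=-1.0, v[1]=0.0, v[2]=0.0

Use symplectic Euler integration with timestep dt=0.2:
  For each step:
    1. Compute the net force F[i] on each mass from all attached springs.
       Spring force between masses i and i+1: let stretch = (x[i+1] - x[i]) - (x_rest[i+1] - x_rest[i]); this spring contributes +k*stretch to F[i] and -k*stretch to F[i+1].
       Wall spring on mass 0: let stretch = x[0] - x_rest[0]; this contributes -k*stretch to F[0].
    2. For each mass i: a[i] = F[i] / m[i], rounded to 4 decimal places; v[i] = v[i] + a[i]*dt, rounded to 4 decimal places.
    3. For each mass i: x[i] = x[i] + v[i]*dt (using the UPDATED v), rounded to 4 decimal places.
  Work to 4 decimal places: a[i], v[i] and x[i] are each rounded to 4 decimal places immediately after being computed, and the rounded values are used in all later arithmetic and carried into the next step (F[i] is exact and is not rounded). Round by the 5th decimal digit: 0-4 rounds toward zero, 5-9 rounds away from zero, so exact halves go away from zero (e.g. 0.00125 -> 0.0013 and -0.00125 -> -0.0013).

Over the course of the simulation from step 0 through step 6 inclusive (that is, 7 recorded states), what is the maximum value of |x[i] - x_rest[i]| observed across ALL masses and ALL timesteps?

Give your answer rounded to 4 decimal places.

Step 0: x=[5.0000 4.0000 11.0000] v=[-1.0000 0.0000 0.0000]
Step 1: x=[3.8400 5.2800 10.3600] v=[-5.8000 6.4000 -3.2000]
Step 2: x=[2.2960 7.1424 9.3872] v=[-7.7200 9.3120 -4.8640]
Step 3: x=[1.1601 8.5885 8.5352] v=[-5.6797 7.2307 -4.2598]
Step 4: x=[1.0271 8.8376 8.1718] v=[-0.6651 1.2453 -1.8172]
Step 5: x=[1.9794 7.7305 8.3949] v=[4.7616 -5.5357 1.1154]
Step 6: x=[3.5352 5.8095 8.9917] v=[7.7790 -9.6051 2.9839]
Max displacement = 2.8376

Answer: 2.8376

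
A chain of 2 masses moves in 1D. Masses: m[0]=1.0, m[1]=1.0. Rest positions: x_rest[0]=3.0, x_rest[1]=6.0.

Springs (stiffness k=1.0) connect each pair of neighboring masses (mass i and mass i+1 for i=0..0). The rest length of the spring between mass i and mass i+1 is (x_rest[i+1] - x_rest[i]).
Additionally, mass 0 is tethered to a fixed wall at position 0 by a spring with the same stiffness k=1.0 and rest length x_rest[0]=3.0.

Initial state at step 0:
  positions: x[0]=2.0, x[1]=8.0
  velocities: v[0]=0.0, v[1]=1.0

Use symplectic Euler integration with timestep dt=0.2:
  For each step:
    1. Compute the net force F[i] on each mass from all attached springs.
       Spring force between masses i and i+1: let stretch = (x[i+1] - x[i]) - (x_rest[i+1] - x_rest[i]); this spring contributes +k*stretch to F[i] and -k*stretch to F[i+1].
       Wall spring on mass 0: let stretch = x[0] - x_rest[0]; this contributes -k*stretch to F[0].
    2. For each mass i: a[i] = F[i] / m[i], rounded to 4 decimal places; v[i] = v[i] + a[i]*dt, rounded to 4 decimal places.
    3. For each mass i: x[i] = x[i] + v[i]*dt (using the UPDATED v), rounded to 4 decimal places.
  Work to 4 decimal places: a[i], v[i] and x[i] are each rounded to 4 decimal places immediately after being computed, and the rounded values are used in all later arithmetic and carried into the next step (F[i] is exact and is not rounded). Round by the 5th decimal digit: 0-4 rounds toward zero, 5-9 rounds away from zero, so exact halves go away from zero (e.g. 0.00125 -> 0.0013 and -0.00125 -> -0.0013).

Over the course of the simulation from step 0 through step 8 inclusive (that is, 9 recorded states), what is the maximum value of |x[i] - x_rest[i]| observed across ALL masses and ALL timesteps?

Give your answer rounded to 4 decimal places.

Answer: 2.2923

Derivation:
Step 0: x=[2.0000 8.0000] v=[0.0000 1.0000]
Step 1: x=[2.1600 8.0800] v=[0.8000 0.4000]
Step 2: x=[2.4704 8.0432] v=[1.5520 -0.1840]
Step 3: x=[2.9049 7.9035] v=[2.1725 -0.6986]
Step 4: x=[3.4231 7.6838] v=[2.5912 -1.0983]
Step 5: x=[3.9748 7.4137] v=[2.7587 -1.3504]
Step 6: x=[4.5051 7.1261] v=[2.6515 -1.4382]
Step 7: x=[4.9600 6.8536] v=[2.2747 -1.3624]
Step 8: x=[5.2923 6.6254] v=[1.6614 -1.1411]
Max displacement = 2.2923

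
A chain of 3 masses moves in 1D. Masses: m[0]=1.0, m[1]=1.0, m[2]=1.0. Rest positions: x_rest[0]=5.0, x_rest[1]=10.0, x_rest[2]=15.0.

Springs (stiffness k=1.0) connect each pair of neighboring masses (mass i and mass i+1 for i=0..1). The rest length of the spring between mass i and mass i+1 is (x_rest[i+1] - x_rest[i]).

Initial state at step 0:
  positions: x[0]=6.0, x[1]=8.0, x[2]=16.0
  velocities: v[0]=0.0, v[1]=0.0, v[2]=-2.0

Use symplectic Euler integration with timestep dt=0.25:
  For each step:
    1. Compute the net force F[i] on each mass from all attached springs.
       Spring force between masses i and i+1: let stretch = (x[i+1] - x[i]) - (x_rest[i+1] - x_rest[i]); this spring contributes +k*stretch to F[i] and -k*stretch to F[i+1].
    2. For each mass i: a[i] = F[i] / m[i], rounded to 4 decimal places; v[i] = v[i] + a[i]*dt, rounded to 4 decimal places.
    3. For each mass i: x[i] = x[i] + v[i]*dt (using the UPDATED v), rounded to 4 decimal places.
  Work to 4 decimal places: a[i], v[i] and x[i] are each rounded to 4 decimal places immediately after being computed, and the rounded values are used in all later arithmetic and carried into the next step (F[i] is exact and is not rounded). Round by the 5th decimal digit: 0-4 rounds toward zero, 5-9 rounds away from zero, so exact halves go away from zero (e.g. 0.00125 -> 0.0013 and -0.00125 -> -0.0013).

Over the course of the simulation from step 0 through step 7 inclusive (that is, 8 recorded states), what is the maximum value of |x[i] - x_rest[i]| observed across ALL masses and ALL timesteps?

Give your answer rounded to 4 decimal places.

Step 0: x=[6.0000 8.0000 16.0000] v=[0.0000 0.0000 -2.0000]
Step 1: x=[5.8125 8.3750 15.3125] v=[-0.7500 1.5000 -2.7500]
Step 2: x=[5.4727 9.0235 14.5039] v=[-1.3594 2.5938 -3.2344]
Step 3: x=[5.0423 9.7926 13.6653] v=[-1.7217 3.0762 -3.3545]
Step 4: x=[4.5963 10.5068 12.8971] v=[-1.7841 2.8568 -3.0727]
Step 5: x=[4.2072 11.0010 12.2920] v=[-1.5565 1.9768 -2.4203]
Step 6: x=[3.9302 11.1513 11.9187] v=[-1.1081 0.6011 -1.4931]
Step 7: x=[3.7920 10.8982 11.8100] v=[-0.5528 -1.0123 -0.4350]
Max displacement = 3.1900

Answer: 3.1900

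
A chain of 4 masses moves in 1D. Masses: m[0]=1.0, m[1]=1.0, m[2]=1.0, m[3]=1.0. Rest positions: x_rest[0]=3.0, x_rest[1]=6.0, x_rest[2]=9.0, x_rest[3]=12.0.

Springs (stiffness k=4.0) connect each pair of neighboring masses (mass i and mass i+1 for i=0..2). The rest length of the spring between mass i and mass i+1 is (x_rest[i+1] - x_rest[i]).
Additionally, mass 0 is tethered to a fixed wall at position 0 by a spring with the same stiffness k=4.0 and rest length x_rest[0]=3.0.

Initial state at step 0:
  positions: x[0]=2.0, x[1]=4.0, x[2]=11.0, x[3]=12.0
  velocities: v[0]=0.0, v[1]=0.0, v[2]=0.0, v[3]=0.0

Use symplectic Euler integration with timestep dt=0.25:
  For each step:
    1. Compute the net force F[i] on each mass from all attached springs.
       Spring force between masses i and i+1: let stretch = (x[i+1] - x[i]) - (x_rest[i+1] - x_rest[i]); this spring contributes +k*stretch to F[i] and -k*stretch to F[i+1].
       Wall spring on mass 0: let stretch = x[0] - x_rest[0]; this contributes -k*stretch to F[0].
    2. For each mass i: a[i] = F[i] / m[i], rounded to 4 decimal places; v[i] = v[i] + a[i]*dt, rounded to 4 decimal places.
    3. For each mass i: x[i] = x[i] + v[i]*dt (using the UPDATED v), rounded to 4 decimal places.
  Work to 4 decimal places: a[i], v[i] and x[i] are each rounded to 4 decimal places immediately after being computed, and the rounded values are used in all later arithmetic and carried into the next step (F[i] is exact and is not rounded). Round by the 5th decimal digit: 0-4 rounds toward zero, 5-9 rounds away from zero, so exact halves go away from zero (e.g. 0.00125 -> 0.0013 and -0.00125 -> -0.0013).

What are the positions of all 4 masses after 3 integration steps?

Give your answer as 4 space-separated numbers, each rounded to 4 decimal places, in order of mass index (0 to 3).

Step 0: x=[2.0000 4.0000 11.0000 12.0000] v=[0.0000 0.0000 0.0000 0.0000]
Step 1: x=[2.0000 5.2500 9.5000 12.5000] v=[0.0000 5.0000 -6.0000 2.0000]
Step 2: x=[2.3125 6.7500 7.6875 13.0000] v=[1.2500 6.0000 -7.2500 2.0000]
Step 3: x=[3.1563 7.3750 6.9688 12.9219] v=[3.3750 2.5000 -2.8750 -0.3125]

Answer: 3.1563 7.3750 6.9688 12.9219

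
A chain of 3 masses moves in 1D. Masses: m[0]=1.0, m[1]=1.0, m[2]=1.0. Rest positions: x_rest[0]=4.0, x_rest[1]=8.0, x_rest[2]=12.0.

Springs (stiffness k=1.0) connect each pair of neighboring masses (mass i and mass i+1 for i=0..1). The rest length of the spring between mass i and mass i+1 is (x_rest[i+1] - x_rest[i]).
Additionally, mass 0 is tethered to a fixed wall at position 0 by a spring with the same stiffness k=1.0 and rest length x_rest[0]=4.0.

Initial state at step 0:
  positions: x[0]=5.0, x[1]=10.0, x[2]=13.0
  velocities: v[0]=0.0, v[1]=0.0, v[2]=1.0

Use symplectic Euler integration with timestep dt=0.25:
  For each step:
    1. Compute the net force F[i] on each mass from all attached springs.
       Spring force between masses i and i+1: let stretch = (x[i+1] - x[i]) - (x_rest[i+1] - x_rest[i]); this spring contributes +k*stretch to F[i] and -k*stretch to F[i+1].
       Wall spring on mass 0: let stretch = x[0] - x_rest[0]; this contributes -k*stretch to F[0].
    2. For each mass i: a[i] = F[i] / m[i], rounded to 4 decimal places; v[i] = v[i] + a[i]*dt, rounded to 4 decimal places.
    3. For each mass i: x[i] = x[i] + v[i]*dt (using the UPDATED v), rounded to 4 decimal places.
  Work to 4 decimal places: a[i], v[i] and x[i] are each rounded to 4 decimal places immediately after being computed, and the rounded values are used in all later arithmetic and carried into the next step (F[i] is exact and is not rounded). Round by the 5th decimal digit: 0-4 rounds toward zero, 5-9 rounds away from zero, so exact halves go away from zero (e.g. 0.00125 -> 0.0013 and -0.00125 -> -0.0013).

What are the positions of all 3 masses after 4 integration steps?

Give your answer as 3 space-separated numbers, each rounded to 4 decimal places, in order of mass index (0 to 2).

Answer: 4.9032 9.1573 14.3178

Derivation:
Step 0: x=[5.0000 10.0000 13.0000] v=[0.0000 0.0000 1.0000]
Step 1: x=[5.0000 9.8750 13.3125] v=[0.0000 -0.5000 1.2500]
Step 2: x=[4.9922 9.6602 13.6602] v=[-0.0313 -0.8594 1.3906]
Step 3: x=[4.9641 9.4036 14.0079] v=[-0.1124 -1.0264 1.3906]
Step 4: x=[4.9032 9.1573 14.3178] v=[-0.2436 -0.9852 1.2395]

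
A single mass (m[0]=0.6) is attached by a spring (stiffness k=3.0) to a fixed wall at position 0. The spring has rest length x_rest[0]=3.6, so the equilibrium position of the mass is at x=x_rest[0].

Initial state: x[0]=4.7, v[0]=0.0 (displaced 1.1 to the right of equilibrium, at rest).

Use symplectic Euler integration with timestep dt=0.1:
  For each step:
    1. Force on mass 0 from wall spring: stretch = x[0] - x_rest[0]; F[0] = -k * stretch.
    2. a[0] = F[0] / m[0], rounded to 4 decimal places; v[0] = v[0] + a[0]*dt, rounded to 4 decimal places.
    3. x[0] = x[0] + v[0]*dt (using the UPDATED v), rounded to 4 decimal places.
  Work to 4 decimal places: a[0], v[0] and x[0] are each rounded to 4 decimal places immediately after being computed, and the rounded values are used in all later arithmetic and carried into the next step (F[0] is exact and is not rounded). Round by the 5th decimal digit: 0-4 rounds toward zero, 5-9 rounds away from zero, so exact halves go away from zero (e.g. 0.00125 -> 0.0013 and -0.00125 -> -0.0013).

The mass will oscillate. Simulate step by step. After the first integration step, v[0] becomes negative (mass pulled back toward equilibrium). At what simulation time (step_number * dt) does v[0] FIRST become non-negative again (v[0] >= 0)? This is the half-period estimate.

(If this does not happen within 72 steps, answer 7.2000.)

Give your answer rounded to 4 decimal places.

Step 0: x=[4.7000] v=[0.0000]
Step 1: x=[4.6450] v=[-0.5500]
Step 2: x=[4.5378] v=[-1.0725]
Step 3: x=[4.3837] v=[-1.5414]
Step 4: x=[4.1904] v=[-1.9333]
Step 5: x=[3.9676] v=[-2.2285]
Step 6: x=[3.7264] v=[-2.4123]
Step 7: x=[3.4789] v=[-2.4755]
Step 8: x=[3.2374] v=[-2.4150]
Step 9: x=[3.0140] v=[-2.2337]
Step 10: x=[2.8199] v=[-1.9407]
Step 11: x=[2.6648] v=[-1.5507]
Step 12: x=[2.5565] v=[-1.0831]
Step 13: x=[2.5004] v=[-0.5614]
Step 14: x=[2.4992] v=[-0.0116]
Step 15: x=[2.5531] v=[0.5388]
First v>=0 after going negative at step 15, time=1.5000

Answer: 1.5000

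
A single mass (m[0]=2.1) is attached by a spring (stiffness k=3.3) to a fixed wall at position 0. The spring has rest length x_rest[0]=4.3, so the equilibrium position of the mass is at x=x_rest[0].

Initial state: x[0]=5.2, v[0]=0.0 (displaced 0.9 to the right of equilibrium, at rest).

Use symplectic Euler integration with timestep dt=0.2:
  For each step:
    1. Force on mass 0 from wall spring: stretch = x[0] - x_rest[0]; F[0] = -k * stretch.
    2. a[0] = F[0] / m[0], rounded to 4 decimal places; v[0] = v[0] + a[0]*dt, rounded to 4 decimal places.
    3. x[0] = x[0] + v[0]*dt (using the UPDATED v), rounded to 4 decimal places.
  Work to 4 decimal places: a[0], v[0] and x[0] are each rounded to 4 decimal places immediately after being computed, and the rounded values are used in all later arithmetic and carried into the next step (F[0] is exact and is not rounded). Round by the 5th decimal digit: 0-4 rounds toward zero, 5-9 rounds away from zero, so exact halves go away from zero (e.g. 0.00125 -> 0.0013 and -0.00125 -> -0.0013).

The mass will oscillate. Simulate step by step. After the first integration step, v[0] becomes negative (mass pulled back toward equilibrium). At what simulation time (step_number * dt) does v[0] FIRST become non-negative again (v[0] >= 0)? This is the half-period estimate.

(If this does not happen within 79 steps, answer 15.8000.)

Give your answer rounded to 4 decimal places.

Answer: 2.6000

Derivation:
Step 0: x=[5.2000] v=[0.0000]
Step 1: x=[5.1434] v=[-0.2829]
Step 2: x=[5.0338] v=[-0.5480]
Step 3: x=[4.8781] v=[-0.7786]
Step 4: x=[4.6860] v=[-0.9603]
Step 5: x=[4.4697] v=[-1.0816]
Step 6: x=[4.2427] v=[-1.1349]
Step 7: x=[4.0193] v=[-1.1169]
Step 8: x=[3.8136] v=[-1.0287]
Step 9: x=[3.6384] v=[-0.8758]
Step 10: x=[3.5048] v=[-0.6679]
Step 11: x=[3.4212] v=[-0.4180]
Step 12: x=[3.3928] v=[-0.1418]
Step 13: x=[3.4215] v=[0.1433]
First v>=0 after going negative at step 13, time=2.6000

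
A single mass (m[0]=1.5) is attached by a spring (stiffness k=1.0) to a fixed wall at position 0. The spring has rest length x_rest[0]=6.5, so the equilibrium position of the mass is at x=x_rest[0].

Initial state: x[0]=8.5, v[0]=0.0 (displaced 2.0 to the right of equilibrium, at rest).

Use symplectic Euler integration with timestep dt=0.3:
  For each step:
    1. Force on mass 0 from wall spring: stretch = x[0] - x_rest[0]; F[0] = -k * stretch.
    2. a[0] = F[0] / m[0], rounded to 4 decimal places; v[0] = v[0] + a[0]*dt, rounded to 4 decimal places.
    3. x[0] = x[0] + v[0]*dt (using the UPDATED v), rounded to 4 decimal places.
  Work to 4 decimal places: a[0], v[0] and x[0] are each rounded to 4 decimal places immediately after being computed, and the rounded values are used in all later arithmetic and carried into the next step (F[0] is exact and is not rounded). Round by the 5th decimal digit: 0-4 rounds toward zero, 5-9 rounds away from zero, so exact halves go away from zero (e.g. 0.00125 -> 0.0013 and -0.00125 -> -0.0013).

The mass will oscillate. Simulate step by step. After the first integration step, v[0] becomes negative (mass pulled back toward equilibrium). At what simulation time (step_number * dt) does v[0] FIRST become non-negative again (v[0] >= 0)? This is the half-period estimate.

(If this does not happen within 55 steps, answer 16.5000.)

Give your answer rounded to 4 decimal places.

Answer: 3.9000

Derivation:
Step 0: x=[8.5000] v=[0.0000]
Step 1: x=[8.3800] v=[-0.4000]
Step 2: x=[8.1472] v=[-0.7760]
Step 3: x=[7.8156] v=[-1.1054]
Step 4: x=[7.4051] v=[-1.3685]
Step 5: x=[6.9403] v=[-1.5495]
Step 6: x=[6.4490] v=[-1.6376]
Step 7: x=[5.9608] v=[-1.6274]
Step 8: x=[5.5049] v=[-1.5196]
Step 9: x=[5.1087] v=[-1.3206]
Step 10: x=[4.7960] v=[-1.0424]
Step 11: x=[4.5855] v=[-0.7016]
Step 12: x=[4.4899] v=[-0.3187]
Step 13: x=[4.5149] v=[0.0833]
First v>=0 after going negative at step 13, time=3.9000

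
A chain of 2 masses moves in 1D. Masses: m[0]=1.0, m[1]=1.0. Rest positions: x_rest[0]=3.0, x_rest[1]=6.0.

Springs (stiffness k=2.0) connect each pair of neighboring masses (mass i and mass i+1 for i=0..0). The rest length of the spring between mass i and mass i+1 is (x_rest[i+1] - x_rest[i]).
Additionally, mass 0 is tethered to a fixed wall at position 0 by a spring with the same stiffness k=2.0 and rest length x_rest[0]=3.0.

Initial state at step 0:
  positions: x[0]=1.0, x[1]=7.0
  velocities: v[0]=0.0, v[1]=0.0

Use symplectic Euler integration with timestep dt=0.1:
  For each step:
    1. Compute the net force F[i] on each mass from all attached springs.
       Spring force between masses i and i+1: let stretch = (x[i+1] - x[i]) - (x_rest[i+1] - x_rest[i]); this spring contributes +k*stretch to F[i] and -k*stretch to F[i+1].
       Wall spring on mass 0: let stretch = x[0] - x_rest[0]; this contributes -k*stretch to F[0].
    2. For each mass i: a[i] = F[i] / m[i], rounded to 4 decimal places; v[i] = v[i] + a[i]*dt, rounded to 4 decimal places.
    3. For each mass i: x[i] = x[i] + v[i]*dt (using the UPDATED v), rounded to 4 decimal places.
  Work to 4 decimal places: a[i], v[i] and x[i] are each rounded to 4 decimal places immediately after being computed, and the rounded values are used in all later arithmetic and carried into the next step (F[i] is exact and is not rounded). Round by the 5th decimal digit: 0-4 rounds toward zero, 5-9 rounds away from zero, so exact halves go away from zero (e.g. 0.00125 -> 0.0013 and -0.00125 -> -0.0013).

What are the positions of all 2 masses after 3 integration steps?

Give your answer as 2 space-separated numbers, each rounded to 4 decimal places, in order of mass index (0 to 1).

Answer: 1.5743 6.6558

Derivation:
Step 0: x=[1.0000 7.0000] v=[0.0000 0.0000]
Step 1: x=[1.1000 6.9400] v=[1.0000 -0.6000]
Step 2: x=[1.2948 6.8232] v=[1.9480 -1.1680]
Step 3: x=[1.5743 6.6558] v=[2.7947 -1.6737]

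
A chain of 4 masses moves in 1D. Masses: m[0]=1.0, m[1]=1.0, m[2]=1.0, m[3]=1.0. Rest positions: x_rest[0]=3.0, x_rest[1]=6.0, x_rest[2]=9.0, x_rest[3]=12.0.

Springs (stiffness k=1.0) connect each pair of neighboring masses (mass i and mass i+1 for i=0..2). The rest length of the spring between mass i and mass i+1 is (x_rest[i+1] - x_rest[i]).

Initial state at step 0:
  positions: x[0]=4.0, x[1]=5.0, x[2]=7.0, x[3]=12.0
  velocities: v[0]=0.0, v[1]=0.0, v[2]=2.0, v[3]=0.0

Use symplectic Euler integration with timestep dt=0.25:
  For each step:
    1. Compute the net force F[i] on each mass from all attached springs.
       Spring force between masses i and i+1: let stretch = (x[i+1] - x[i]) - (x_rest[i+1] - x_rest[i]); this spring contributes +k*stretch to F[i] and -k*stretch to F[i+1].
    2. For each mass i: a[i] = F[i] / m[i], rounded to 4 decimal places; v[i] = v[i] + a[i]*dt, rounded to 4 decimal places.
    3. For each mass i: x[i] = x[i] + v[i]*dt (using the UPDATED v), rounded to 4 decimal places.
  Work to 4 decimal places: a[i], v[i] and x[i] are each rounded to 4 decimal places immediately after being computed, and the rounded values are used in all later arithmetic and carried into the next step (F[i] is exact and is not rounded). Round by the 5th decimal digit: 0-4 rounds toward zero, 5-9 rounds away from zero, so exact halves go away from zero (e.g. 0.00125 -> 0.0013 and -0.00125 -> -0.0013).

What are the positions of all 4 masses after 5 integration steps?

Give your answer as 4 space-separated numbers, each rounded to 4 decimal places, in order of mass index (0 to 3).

Step 0: x=[4.0000 5.0000 7.0000 12.0000] v=[0.0000 0.0000 2.0000 0.0000]
Step 1: x=[3.8750 5.0625 7.6875 11.8750] v=[-0.5000 0.2500 2.7500 -0.5000]
Step 2: x=[3.6367 5.2149 8.4727 11.6758] v=[-0.9531 0.6094 3.1406 -0.7969]
Step 3: x=[3.3096 5.4722 9.2544 11.4639] v=[-1.3086 1.0293 3.1269 -0.8477]
Step 4: x=[2.9301 5.8308 9.9378 11.3014] v=[-1.5180 1.4342 2.7337 -0.6501]
Step 5: x=[2.5444 6.2648 10.4498 11.2412] v=[-1.5428 1.7358 2.0479 -0.2410]

Answer: 2.5444 6.2648 10.4498 11.2412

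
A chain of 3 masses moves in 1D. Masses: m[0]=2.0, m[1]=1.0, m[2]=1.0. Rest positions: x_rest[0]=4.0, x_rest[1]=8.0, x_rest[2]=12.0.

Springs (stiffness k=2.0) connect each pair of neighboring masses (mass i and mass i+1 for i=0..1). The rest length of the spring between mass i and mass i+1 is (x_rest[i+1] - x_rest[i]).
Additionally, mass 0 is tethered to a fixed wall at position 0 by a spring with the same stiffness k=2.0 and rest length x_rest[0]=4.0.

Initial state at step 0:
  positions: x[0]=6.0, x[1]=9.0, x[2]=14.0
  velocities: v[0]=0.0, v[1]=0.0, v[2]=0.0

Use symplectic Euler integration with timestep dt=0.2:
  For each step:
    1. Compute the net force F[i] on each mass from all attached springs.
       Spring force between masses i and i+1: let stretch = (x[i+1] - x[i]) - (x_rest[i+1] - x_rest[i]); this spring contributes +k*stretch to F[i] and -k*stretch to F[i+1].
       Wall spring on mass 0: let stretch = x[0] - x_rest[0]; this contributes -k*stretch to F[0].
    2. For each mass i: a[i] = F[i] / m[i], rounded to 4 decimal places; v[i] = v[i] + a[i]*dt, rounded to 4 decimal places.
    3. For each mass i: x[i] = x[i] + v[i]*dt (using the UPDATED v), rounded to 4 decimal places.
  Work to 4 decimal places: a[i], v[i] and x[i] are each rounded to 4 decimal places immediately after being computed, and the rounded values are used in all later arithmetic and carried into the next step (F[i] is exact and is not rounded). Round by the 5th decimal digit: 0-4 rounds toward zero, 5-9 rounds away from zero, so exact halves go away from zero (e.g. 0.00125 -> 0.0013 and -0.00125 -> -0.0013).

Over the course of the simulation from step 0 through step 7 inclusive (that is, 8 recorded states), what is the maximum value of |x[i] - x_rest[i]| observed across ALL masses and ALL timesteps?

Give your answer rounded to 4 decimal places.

Answer: 2.1905

Derivation:
Step 0: x=[6.0000 9.0000 14.0000] v=[0.0000 0.0000 0.0000]
Step 1: x=[5.8800 9.1600 13.9200] v=[-0.6000 0.8000 -0.4000]
Step 2: x=[5.6560 9.4384 13.7792] v=[-1.1200 1.3920 -0.7040]
Step 3: x=[5.3571 9.7615 13.6111] v=[-1.4947 1.6154 -0.8403]
Step 4: x=[5.0201 10.0402 13.4551] v=[-1.6852 1.3935 -0.7801]
Step 5: x=[4.6831 10.1905 13.3459] v=[-1.6852 0.7514 -0.5461]
Step 6: x=[4.3790 10.1526 13.3042] v=[-1.5203 -0.1894 -0.2083]
Step 7: x=[4.1307 9.9050 13.3304] v=[-1.2414 -1.2382 0.1311]
Max displacement = 2.1905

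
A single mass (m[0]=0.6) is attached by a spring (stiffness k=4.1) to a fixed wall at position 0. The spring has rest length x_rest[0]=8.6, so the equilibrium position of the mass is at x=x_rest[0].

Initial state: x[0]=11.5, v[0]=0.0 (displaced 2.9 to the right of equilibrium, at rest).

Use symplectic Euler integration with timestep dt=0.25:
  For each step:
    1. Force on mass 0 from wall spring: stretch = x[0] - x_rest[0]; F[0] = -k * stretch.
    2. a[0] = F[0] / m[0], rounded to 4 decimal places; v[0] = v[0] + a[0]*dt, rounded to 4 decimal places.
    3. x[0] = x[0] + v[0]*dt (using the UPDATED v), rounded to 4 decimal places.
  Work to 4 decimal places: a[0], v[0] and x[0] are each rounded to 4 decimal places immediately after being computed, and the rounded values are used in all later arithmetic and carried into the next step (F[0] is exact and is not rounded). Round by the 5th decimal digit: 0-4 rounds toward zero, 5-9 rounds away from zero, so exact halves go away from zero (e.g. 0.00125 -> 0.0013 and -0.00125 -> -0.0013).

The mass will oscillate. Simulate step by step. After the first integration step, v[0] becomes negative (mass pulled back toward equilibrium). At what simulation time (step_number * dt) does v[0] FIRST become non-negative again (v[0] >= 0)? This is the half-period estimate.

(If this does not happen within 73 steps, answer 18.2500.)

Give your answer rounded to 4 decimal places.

Answer: 1.2500

Derivation:
Step 0: x=[11.5000] v=[0.0000]
Step 1: x=[10.2615] v=[-4.9542]
Step 2: x=[8.3134] v=[-7.7926]
Step 3: x=[6.4877] v=[-7.3030]
Step 4: x=[5.5641] v=[-3.6945]
Step 5: x=[5.9371] v=[1.4918]
First v>=0 after going negative at step 5, time=1.2500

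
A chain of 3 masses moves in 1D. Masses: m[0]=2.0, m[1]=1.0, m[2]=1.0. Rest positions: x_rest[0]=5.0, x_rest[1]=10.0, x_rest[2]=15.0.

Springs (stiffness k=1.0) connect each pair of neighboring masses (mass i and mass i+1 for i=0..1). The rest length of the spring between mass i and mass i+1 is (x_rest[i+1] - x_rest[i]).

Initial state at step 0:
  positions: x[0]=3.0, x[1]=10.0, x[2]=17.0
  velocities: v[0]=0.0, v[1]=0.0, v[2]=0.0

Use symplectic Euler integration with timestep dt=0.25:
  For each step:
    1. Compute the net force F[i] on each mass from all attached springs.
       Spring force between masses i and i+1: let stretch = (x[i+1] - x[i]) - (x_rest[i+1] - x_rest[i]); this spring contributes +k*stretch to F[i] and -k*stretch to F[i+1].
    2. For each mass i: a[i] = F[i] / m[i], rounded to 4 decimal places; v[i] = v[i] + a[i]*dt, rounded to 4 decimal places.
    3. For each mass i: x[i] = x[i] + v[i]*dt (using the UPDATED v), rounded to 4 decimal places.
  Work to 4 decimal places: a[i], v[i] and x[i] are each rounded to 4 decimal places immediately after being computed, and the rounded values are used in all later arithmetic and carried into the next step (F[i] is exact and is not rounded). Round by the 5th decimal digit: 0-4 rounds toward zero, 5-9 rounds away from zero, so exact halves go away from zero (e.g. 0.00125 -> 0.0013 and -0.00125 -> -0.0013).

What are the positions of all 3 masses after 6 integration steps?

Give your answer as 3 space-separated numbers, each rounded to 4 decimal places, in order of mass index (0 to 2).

Answer: 4.1719 9.7916 14.8645

Derivation:
Step 0: x=[3.0000 10.0000 17.0000] v=[0.0000 0.0000 0.0000]
Step 1: x=[3.0625 10.0000 16.8750] v=[0.2500 0.0000 -0.5000]
Step 2: x=[3.1856 9.9961 16.6328] v=[0.4922 -0.0156 -0.9688]
Step 3: x=[3.3652 9.9813 16.2883] v=[0.7185 -0.0591 -1.3780]
Step 4: x=[3.5953 9.9472 15.8621] v=[0.9205 -0.1364 -1.7048]
Step 5: x=[3.8677 9.8858 15.3787] v=[1.0895 -0.2457 -1.9335]
Step 6: x=[4.1719 9.7916 14.8645] v=[1.2168 -0.3770 -2.0567]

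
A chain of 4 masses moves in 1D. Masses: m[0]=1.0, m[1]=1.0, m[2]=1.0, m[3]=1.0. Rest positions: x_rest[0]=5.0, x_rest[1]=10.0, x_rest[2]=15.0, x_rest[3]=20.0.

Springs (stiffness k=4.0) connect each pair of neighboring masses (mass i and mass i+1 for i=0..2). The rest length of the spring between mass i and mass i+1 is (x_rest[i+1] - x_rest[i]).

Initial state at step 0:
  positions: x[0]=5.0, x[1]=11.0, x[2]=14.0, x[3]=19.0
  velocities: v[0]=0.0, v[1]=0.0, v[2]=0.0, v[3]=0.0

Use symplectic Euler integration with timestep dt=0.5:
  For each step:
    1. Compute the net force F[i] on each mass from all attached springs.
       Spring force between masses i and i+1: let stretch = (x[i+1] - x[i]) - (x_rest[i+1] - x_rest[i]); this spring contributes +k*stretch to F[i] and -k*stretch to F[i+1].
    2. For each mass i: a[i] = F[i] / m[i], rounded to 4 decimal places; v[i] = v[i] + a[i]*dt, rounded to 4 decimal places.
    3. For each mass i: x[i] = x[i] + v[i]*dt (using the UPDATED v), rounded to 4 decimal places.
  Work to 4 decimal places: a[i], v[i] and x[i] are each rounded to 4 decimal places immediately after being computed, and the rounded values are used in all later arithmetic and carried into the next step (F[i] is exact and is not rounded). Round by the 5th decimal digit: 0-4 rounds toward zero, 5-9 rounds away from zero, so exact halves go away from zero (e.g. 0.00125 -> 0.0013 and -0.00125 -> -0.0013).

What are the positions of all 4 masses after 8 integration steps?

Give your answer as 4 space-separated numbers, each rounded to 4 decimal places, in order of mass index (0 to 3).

Answer: 5.0000 11.0000 14.0000 19.0000

Derivation:
Step 0: x=[5.0000 11.0000 14.0000 19.0000] v=[0.0000 0.0000 0.0000 0.0000]
Step 1: x=[6.0000 8.0000 16.0000 19.0000] v=[2.0000 -6.0000 4.0000 0.0000]
Step 2: x=[4.0000 11.0000 13.0000 21.0000] v=[-4.0000 6.0000 -6.0000 4.0000]
Step 3: x=[4.0000 9.0000 16.0000 20.0000] v=[0.0000 -4.0000 6.0000 -2.0000]
Step 4: x=[4.0000 9.0000 16.0000 20.0000] v=[0.0000 0.0000 0.0000 0.0000]
Step 5: x=[4.0000 11.0000 13.0000 21.0000] v=[0.0000 4.0000 -6.0000 2.0000]
Step 6: x=[6.0000 8.0000 16.0000 19.0000] v=[4.0000 -6.0000 6.0000 -4.0000]
Step 7: x=[5.0000 11.0000 14.0000 19.0000] v=[-2.0000 6.0000 -4.0000 0.0000]
Step 8: x=[5.0000 11.0000 14.0000 19.0000] v=[0.0000 0.0000 0.0000 0.0000]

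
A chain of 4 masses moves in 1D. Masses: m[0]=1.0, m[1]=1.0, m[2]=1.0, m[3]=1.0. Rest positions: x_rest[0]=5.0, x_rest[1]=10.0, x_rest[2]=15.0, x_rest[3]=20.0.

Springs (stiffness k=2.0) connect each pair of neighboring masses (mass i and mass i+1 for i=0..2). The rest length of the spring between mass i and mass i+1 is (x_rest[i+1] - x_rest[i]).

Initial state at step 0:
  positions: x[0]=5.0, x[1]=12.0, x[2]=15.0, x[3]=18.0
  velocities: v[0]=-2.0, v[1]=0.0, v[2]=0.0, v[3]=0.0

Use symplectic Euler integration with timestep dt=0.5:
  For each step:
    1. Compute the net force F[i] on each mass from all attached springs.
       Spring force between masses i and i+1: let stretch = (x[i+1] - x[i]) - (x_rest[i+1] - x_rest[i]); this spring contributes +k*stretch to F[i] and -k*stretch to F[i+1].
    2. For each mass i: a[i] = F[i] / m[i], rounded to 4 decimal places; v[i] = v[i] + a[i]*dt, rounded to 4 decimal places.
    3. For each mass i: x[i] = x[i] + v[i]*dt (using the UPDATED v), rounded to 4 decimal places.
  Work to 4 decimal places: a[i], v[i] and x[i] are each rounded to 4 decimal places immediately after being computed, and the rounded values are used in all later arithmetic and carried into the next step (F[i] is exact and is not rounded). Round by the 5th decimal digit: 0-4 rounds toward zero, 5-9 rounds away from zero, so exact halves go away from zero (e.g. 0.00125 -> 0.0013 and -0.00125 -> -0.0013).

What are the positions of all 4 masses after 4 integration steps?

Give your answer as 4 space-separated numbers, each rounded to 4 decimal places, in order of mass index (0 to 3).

Answer: 2.3750 8.6250 13.8750 21.1250

Derivation:
Step 0: x=[5.0000 12.0000 15.0000 18.0000] v=[-2.0000 0.0000 0.0000 0.0000]
Step 1: x=[5.0000 10.0000 15.0000 19.0000] v=[0.0000 -4.0000 0.0000 2.0000]
Step 2: x=[5.0000 8.0000 14.5000 20.5000] v=[0.0000 -4.0000 -1.0000 3.0000]
Step 3: x=[4.0000 7.7500 13.7500 21.5000] v=[-2.0000 -0.5000 -1.5000 2.0000]
Step 4: x=[2.3750 8.6250 13.8750 21.1250] v=[-3.2500 1.7500 0.2500 -0.7500]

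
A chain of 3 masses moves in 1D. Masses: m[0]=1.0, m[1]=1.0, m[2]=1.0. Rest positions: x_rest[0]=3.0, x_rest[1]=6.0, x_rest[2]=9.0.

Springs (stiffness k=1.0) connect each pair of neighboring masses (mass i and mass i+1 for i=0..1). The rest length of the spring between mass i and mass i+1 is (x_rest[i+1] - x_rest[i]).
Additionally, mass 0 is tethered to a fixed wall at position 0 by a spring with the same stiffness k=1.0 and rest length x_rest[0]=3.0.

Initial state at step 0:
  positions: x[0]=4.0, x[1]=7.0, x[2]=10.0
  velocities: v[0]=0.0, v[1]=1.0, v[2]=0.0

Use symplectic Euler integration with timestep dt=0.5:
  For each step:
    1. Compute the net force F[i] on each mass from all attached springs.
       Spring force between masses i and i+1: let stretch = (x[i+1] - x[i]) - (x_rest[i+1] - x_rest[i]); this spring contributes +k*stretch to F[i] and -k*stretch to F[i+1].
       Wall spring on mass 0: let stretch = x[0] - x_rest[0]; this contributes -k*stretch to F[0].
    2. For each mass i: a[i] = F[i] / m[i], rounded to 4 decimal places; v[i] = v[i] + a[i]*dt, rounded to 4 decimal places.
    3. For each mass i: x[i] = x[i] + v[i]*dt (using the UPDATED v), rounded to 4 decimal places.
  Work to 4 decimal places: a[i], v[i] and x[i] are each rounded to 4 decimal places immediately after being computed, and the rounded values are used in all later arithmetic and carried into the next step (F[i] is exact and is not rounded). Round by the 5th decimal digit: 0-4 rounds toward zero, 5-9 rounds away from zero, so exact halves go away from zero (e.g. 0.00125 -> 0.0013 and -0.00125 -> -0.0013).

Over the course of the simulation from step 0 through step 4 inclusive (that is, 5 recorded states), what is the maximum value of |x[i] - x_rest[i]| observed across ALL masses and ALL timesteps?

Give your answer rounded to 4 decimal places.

Answer: 1.6875

Derivation:
Step 0: x=[4.0000 7.0000 10.0000] v=[0.0000 1.0000 0.0000]
Step 1: x=[3.7500 7.5000 10.0000] v=[-0.5000 1.0000 0.0000]
Step 2: x=[3.5000 7.6875 10.1250] v=[-0.5000 0.3750 0.2500]
Step 3: x=[3.4219 7.4375 10.3907] v=[-0.1563 -0.5000 0.5313]
Step 4: x=[3.4922 6.9219 10.6681] v=[0.1406 -1.0312 0.5547]
Max displacement = 1.6875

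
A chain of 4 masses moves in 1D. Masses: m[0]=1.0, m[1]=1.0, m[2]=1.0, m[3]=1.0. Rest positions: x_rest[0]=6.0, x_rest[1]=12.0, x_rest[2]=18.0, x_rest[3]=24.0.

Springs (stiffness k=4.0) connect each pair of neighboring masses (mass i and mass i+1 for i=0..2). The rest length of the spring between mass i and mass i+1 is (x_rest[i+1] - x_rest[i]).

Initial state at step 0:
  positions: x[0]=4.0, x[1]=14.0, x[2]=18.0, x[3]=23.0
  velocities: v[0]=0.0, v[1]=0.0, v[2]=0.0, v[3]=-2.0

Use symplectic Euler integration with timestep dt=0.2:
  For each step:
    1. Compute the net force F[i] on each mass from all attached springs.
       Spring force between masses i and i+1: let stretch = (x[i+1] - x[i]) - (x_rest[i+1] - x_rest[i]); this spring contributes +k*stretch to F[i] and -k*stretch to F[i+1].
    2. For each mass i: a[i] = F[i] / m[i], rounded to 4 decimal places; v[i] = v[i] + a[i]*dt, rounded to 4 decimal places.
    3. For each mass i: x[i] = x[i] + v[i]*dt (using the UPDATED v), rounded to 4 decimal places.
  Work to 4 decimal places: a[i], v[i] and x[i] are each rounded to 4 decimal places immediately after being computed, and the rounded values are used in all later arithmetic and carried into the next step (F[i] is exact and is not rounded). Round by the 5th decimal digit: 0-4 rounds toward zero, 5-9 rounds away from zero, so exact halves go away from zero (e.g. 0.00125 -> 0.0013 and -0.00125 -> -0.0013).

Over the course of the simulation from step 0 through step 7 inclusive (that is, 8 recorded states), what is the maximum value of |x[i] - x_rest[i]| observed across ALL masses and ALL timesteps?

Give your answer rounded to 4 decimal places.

Step 0: x=[4.0000 14.0000 18.0000 23.0000] v=[0.0000 0.0000 0.0000 -2.0000]
Step 1: x=[4.6400 13.0400 18.1600 22.7600] v=[3.2000 -4.8000 0.8000 -1.2000]
Step 2: x=[5.6640 11.5552 18.2368 22.7440] v=[5.1200 -7.4240 0.3840 -0.0800]
Step 3: x=[6.6706 10.1969 17.9657 22.9668] v=[5.0330 -6.7917 -1.3555 1.1142]
Step 4: x=[7.2814 9.5174 17.2518 23.3495] v=[3.0540 -3.3977 -3.5697 1.9133]
Step 5: x=[7.2900 9.7176 16.2760 23.7165] v=[0.0428 1.0010 -4.8791 1.8351]
Step 6: x=[6.7270 10.5787 15.4413 23.8530] v=[-2.8151 4.3056 -4.1734 0.6827]
Step 7: x=[5.8203 11.6016 15.1745 23.6037] v=[-4.5337 5.1143 -1.3341 -1.2467]
Max displacement = 2.8255

Answer: 2.8255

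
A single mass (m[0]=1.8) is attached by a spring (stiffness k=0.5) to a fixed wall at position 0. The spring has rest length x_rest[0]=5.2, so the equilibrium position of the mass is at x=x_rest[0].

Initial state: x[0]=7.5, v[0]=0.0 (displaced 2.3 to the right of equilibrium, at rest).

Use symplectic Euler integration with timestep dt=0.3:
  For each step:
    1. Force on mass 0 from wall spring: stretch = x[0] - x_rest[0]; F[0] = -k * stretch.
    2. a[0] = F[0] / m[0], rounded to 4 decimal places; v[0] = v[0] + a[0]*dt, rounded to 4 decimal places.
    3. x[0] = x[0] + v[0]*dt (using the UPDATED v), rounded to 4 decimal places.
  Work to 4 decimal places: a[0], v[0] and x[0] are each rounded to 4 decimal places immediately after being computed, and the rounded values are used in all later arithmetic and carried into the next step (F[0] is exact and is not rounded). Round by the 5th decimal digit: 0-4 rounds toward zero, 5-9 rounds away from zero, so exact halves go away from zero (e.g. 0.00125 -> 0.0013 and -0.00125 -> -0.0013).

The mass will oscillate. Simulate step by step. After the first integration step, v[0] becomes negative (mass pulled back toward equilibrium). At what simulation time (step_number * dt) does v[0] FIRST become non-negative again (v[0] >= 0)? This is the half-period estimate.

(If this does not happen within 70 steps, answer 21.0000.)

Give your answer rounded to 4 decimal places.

Step 0: x=[7.5000] v=[0.0000]
Step 1: x=[7.4425] v=[-0.1917]
Step 2: x=[7.3289] v=[-0.3786]
Step 3: x=[7.1621] v=[-0.5560]
Step 4: x=[6.9463] v=[-0.7195]
Step 5: x=[6.6868] v=[-0.8650]
Step 6: x=[6.3901] v=[-0.9889]
Step 7: x=[6.0637] v=[-1.0881]
Step 8: x=[5.7157] v=[-1.1601]
Step 9: x=[5.3548] v=[-1.2031]
Step 10: x=[4.9900] v=[-1.2160]
Step 11: x=[4.6305] v=[-1.1985]
Step 12: x=[4.2852] v=[-1.1510]
Step 13: x=[3.9628] v=[-1.0748]
Step 14: x=[3.6713] v=[-0.9717]
Step 15: x=[3.4180] v=[-0.8443]
Step 16: x=[3.2093] v=[-0.6958]
Step 17: x=[3.0503] v=[-0.5299]
Step 18: x=[2.9451] v=[-0.3508]
Step 19: x=[2.8962] v=[-0.1629]
Step 20: x=[2.9049] v=[0.0291]
First v>=0 after going negative at step 20, time=6.0000

Answer: 6.0000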